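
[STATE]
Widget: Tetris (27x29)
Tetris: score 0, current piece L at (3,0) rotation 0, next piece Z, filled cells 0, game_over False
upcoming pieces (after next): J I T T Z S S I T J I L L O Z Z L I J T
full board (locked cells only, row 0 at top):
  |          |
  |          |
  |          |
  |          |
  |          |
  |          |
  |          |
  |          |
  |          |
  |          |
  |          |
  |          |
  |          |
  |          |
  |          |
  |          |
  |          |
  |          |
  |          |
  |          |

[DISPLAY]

     ▒    │Next:           
   ▒▒▒    │▓▓              
          │ ▓▓             
          │                
          │                
          │                
          │Score:          
          │0               
          │                
          │                
          │                
          │                
          │                
          │                
          │                
          │                
          │                
          │                
          │                
          │                
          │                
          │                
          │                
          │                
          │                
          │                
          │                
          │                
          │                


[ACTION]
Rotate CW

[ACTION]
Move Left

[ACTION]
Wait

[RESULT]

          │Next:           
  ▒       │▓▓              
  ▒       │ ▓▓             
  ▒▒      │                
          │                
          │                
          │Score:          
          │0               
          │                
          │                
          │                
          │                
          │                
          │                
          │                
          │                
          │                
          │                
          │                
          │                
          │                
          │                
          │                
          │                
          │                
          │                
          │                
          │                
          │                


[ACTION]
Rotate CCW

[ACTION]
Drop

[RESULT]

          │Next:           
          │▓▓              
    ▒     │ ▓▓             
  ▒▒▒     │                
          │                
          │                
          │Score:          
          │0               
          │                
          │                
          │                
          │                
          │                
          │                
          │                
          │                
          │                
          │                
          │                
          │                
          │                
          │                
          │                
          │                
          │                
          │                
          │                
          │                
          │                


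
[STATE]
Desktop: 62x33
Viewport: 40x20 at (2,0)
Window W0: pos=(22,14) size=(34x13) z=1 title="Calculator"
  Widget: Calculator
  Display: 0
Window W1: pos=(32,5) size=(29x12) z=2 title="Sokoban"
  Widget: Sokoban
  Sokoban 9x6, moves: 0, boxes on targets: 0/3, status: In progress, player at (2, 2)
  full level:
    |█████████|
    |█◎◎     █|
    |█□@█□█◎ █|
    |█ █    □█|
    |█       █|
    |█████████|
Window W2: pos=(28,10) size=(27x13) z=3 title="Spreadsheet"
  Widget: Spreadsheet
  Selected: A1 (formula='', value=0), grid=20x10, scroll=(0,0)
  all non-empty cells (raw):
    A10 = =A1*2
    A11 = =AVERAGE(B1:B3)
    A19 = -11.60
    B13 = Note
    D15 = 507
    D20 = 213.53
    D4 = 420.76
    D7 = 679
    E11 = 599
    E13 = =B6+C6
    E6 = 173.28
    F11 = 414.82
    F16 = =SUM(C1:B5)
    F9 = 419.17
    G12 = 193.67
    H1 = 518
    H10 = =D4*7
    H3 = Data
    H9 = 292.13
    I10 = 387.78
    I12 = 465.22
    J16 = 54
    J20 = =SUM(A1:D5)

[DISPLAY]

                                        
                                        
                                        
                                        
                                        
                              ┏━━━━━━━━━
                              ┃ Sokoban 
                              ┠─────────
                              ┃█████████
                              ┃█◎◎     █
                          ┏━━━━━━━━━━━━━
                          ┃ Spreadsheet 
                          ┠─────────────
                          ┃A1:          
                    ┏━━━━━┃       A     
                    ┃ Calc┃-------------
                    ┠─────┃  1      [0] 
                    ┃     ┃  2        0 
                    ┃┌───┬┃  3        0 
                    ┃│ 7 │┃  4        0 


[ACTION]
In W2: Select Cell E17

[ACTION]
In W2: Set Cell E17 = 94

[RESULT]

                                        
                                        
                                        
                                        
                                        
                              ┏━━━━━━━━━
                              ┃ Sokoban 
                              ┠─────────
                              ┃█████████
                              ┃█◎◎     █
                          ┏━━━━━━━━━━━━━
                          ┃ Spreadsheet 
                          ┠─────────────
                          ┃E17: 94      
                    ┏━━━━━┃       A     
                    ┃ Calc┃-------------
                    ┠─────┃  1        0 
                    ┃     ┃  2        0 
                    ┃┌───┬┃  3        0 
                    ┃│ 7 │┃  4        0 


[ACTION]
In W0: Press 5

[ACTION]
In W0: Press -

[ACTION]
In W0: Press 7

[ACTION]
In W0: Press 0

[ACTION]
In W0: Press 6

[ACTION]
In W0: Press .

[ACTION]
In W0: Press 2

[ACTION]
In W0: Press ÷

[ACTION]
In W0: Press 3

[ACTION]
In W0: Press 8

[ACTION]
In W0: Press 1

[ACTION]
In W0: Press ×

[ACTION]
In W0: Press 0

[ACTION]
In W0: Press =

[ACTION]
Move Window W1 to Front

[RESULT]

                                        
                                        
                                        
                                        
                                        
                              ┏━━━━━━━━━
                              ┃ Sokoban 
                              ┠─────────
                              ┃█████████
                              ┃█◎◎     █
                          ┏━━━┃█□@█□█◎ █
                          ┃ Sp┃█ █    □█
                          ┠───┃█       █
                          ┃E17┃█████████
                    ┏━━━━━┃   ┃Moves: 0 
                    ┃ Calc┃---┃         
                    ┠─────┃  1┗━━━━━━━━━
                    ┃     ┃  2        0 
                    ┃┌───┬┃  3        0 
                    ┃│ 7 │┃  4        0 


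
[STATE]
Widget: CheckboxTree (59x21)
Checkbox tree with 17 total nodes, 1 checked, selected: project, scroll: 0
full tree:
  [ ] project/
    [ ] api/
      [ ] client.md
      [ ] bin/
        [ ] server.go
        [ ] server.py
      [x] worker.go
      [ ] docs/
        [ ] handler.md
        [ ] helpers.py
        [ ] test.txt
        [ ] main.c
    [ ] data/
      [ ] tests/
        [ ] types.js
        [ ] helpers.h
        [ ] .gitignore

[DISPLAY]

>[-] project/                                              
   [-] api/                                                
     [ ] client.md                                         
     [ ] bin/                                              
       [ ] server.go                                       
       [ ] server.py                                       
     [x] worker.go                                         
     [ ] docs/                                             
       [ ] handler.md                                      
       [ ] helpers.py                                      
       [ ] test.txt                                        
       [ ] main.c                                          
   [ ] data/                                               
     [ ] tests/                                            
       [ ] types.js                                        
       [ ] helpers.h                                       
       [ ] .gitignore                                      
                                                           
                                                           
                                                           
                                                           


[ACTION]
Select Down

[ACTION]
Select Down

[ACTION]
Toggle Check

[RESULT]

 [-] project/                                              
   [-] api/                                                
>    [x] client.md                                         
     [ ] bin/                                              
       [ ] server.go                                       
       [ ] server.py                                       
     [x] worker.go                                         
     [ ] docs/                                             
       [ ] handler.md                                      
       [ ] helpers.py                                      
       [ ] test.txt                                        
       [ ] main.c                                          
   [ ] data/                                               
     [ ] tests/                                            
       [ ] types.js                                        
       [ ] helpers.h                                       
       [ ] .gitignore                                      
                                                           
                                                           
                                                           
                                                           


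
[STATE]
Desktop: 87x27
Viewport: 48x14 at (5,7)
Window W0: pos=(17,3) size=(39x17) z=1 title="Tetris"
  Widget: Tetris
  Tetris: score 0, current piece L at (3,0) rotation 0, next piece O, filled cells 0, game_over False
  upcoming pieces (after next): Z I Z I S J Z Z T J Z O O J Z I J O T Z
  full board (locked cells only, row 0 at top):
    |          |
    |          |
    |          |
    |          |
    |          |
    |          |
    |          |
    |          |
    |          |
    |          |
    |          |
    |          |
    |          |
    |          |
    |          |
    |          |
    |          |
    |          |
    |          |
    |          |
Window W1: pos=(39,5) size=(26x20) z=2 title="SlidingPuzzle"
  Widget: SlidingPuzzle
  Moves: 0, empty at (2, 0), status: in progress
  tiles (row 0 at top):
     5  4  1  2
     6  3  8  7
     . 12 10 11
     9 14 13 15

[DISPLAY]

            ┃          │▓▓        ┠─────────────
            ┃          │▓▓        ┃┌────┬────┬──
            ┃          │          ┃│  5 │  4 │  
            ┃          │          ┃├────┼────┼──
            ┃          │          ┃│  6 │  3 │  
            ┃          │Score:    ┃├────┼────┼──
            ┃          │0         ┃│    │ 12 │ 1
            ┃          │          ┃├────┼────┼──
            ┃          │          ┃│  9 │ 14 │ 1
            ┃          │          ┃└────┴────┴──
            ┃          │          ┃Moves: 0     
            ┃          │          ┃             
            ┗━━━━━━━━━━━━━━━━━━━━━┃             
                                  ┃             


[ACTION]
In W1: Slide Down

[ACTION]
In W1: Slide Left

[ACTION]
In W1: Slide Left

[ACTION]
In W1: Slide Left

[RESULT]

            ┃          │▓▓        ┠─────────────
            ┃          │▓▓        ┃┌────┬────┬──
            ┃          │          ┃│  5 │  4 │  
            ┃          │          ┃├────┼────┼──
            ┃          │          ┃│  3 │  8 │  
            ┃          │Score:    ┃├────┼────┼──
            ┃          │0         ┃│  6 │ 12 │ 1
            ┃          │          ┃├────┼────┼──
            ┃          │          ┃│  9 │ 14 │ 1
            ┃          │          ┃└────┴────┴──
            ┃          │          ┃Moves: 4     
            ┃          │          ┃             
            ┗━━━━━━━━━━━━━━━━━━━━━┃             
                                  ┃             


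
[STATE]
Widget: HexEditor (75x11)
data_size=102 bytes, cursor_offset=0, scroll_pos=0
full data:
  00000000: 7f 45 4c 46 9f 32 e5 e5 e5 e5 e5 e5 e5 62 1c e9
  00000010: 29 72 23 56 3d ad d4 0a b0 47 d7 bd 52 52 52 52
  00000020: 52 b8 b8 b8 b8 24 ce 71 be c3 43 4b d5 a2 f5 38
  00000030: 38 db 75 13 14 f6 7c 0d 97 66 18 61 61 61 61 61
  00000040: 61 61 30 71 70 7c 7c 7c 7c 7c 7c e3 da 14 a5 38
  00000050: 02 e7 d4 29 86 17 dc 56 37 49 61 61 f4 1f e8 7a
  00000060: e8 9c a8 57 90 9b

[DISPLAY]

00000000  7F 45 4c 46 9f 32 e5 e5  e5 e5 e5 e5 e5 62 1c e9  |.ELF.2.......b
00000010  29 72 23 56 3d ad d4 0a  b0 47 d7 bd 52 52 52 52  |)r#V=....G..RR
00000020  52 b8 b8 b8 b8 24 ce 71  be c3 43 4b d5 a2 f5 38  |R....$.q..CK..
00000030  38 db 75 13 14 f6 7c 0d  97 66 18 61 61 61 61 61  |8.u...|..f.aaa
00000040  61 61 30 71 70 7c 7c 7c  7c 7c 7c e3 da 14 a5 38  |aa0qp||||||...
00000050  02 e7 d4 29 86 17 dc 56  37 49 61 61 f4 1f e8 7a  |...)...V7Iaa..
00000060  e8 9c a8 57 90 9b                                 |...W..        
                                                                           
                                                                           
                                                                           
                                                                           


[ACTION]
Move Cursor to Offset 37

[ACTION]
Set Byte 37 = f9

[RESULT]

00000000  7f 45 4c 46 9f 32 e5 e5  e5 e5 e5 e5 e5 62 1c e9  |.ELF.2.......b
00000010  29 72 23 56 3d ad d4 0a  b0 47 d7 bd 52 52 52 52  |)r#V=....G..RR
00000020  52 b8 b8 b8 b8 F9 ce 71  be c3 43 4b d5 a2 f5 38  |R......q..CK..
00000030  38 db 75 13 14 f6 7c 0d  97 66 18 61 61 61 61 61  |8.u...|..f.aaa
00000040  61 61 30 71 70 7c 7c 7c  7c 7c 7c e3 da 14 a5 38  |aa0qp||||||...
00000050  02 e7 d4 29 86 17 dc 56  37 49 61 61 f4 1f e8 7a  |...)...V7Iaa..
00000060  e8 9c a8 57 90 9b                                 |...W..        
                                                                           
                                                                           
                                                                           
                                                                           


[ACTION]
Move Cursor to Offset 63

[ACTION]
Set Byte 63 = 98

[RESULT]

00000000  7f 45 4c 46 9f 32 e5 e5  e5 e5 e5 e5 e5 62 1c e9  |.ELF.2.......b
00000010  29 72 23 56 3d ad d4 0a  b0 47 d7 bd 52 52 52 52  |)r#V=....G..RR
00000020  52 b8 b8 b8 b8 f9 ce 71  be c3 43 4b d5 a2 f5 38  |R......q..CK..
00000030  38 db 75 13 14 f6 7c 0d  97 66 18 61 61 61 61 98  |8.u...|..f.aaa
00000040  61 61 30 71 70 7c 7c 7c  7c 7c 7c e3 da 14 a5 38  |aa0qp||||||...
00000050  02 e7 d4 29 86 17 dc 56  37 49 61 61 f4 1f e8 7a  |...)...V7Iaa..
00000060  e8 9c a8 57 90 9b                                 |...W..        
                                                                           
                                                                           
                                                                           
                                                                           


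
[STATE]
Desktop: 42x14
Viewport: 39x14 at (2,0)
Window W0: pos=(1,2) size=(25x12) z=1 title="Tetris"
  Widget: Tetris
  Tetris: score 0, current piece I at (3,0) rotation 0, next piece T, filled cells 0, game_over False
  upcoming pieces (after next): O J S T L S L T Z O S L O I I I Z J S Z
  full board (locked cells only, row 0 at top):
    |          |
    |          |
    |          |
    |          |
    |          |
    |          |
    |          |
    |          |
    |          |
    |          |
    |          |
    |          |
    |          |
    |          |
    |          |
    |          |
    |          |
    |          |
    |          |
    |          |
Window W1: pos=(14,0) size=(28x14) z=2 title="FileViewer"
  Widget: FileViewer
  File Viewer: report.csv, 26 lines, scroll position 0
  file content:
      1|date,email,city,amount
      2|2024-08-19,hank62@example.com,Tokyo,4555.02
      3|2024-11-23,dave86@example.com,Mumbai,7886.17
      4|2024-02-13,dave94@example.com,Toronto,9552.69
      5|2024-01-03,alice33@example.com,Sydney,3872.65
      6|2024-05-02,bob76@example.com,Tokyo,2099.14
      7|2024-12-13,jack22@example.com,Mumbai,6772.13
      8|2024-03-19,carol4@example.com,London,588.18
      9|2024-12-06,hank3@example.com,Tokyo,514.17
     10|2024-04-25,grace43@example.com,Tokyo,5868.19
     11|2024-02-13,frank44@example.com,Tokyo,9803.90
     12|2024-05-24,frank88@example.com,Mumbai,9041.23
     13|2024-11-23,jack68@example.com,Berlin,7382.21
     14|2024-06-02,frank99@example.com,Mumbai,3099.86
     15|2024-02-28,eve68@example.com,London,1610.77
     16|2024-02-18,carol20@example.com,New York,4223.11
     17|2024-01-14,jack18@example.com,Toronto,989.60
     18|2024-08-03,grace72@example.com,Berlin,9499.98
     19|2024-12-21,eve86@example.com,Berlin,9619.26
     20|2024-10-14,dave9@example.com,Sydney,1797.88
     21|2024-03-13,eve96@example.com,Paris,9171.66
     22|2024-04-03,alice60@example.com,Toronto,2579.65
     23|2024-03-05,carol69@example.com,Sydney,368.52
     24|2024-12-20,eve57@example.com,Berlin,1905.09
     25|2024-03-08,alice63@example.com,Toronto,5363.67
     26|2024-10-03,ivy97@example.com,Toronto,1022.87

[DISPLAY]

            ┏━━━━━━━━━━━━━━━━━━━━━━━━━━
            ┃ FileViewer               
━━━━━━━━━━━━┠──────────────────────────
 Tetris     ┃date,email,city,amount   ▲
────────────┃2024-08-19,hank62@example█
          │N┃2024-11-23,dave86@example░
          │ ┃2024-02-13,dave94@example░
          │▒┃2024-01-03,alice33@exampl░
          │ ┃2024-05-02,bob76@example.░
          │ ┃2024-12-13,jack22@example░
          │ ┃2024-03-19,carol4@example░
          │S┃2024-12-06,hank3@example.░
          │0┃2024-04-25,grace43@exampl▼
━━━━━━━━━━━━┗━━━━━━━━━━━━━━━━━━━━━━━━━━


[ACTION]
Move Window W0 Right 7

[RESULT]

            ┏━━━━━━━━━━━━━━━━━━━━━━━━━━
            ┃ FileViewer               
      ┏━━━━━┠──────────────────────────
      ┃ Tetr┃date,email,city,amount   ▲
      ┠─────┃2024-08-19,hank62@example█
      ┃     ┃2024-11-23,dave86@example░
      ┃     ┃2024-02-13,dave94@example░
      ┃     ┃2024-01-03,alice33@exampl░
      ┃     ┃2024-05-02,bob76@example.░
      ┃     ┃2024-12-13,jack22@example░
      ┃     ┃2024-03-19,carol4@example░
      ┃     ┃2024-12-06,hank3@example.░
      ┃     ┃2024-04-25,grace43@exampl▼
      ┗━━━━━┗━━━━━━━━━━━━━━━━━━━━━━━━━━


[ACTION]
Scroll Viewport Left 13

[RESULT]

              ┏━━━━━━━━━━━━━━━━━━━━━━━━
              ┃ FileViewer             
        ┏━━━━━┠────────────────────────
        ┃ Tetr┃date,email,city,amount  
        ┠─────┃2024-08-19,hank62@exampl
        ┃     ┃2024-11-23,dave86@exampl
        ┃     ┃2024-02-13,dave94@exampl
        ┃     ┃2024-01-03,alice33@examp
        ┃     ┃2024-05-02,bob76@example
        ┃     ┃2024-12-13,jack22@exampl
        ┃     ┃2024-03-19,carol4@exampl
        ┃     ┃2024-12-06,hank3@example
        ┃     ┃2024-04-25,grace43@examp
        ┗━━━━━┗━━━━━━━━━━━━━━━━━━━━━━━━


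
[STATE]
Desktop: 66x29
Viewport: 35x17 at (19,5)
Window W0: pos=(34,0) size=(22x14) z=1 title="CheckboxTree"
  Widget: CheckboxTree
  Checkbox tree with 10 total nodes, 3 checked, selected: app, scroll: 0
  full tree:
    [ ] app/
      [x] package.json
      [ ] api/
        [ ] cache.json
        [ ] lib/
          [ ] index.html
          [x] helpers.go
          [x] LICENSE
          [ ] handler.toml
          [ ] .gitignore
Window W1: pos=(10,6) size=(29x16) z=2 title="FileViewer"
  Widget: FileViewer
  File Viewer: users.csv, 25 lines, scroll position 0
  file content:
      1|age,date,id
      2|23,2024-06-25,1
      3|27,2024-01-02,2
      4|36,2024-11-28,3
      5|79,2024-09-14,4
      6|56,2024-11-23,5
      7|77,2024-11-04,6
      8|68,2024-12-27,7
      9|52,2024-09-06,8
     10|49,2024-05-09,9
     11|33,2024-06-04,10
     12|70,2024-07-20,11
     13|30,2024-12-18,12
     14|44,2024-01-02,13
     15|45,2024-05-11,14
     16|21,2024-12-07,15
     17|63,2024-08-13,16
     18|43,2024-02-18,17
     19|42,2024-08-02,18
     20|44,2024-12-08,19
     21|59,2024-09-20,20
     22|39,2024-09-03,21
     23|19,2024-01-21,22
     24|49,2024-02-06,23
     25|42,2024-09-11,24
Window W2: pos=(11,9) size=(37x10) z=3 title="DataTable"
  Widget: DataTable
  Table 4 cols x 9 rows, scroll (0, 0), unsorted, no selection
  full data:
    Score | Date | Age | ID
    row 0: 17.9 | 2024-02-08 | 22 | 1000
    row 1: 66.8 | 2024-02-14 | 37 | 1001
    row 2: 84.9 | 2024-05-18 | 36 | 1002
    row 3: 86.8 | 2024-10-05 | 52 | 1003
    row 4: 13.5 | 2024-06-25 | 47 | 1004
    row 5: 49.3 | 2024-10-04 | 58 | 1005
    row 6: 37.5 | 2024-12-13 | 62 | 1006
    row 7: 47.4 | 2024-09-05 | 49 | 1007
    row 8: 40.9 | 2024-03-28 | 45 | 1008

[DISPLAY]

               ┃   [-] api/        
━━━━━━━━━━━━━━━━━━━┓ [ ] cache.json
wer                ┃ [-] lib/      
───────────────────┨   [ ] index.ht
━━━━━━━━━━━━━━━━━━━━━━━━━━━━┓lpers.
ble                         ┃CENSE 
────────────────────────────┨ndler.
ate      │Age│ID            ┃itigno
─────────┼───┼────          ┃━━━━━━
024-02-08│22 │1000          ┃      
024-02-14│37 │1001          ┃      
024-05-18│36 │1002          ┃      
024-10-05│52 │1003          ┃      
━━━━━━━━━━━━━━━━━━━━━━━━━━━━┛      
06-04,10          ░┃               
07-20,11          ▼┃               
━━━━━━━━━━━━━━━━━━━┛               


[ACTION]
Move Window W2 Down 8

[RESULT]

               ┃   [-] api/        
━━━━━━━━━━━━━━━━━━━┓ [ ] cache.json
wer                ┃ [-] lib/      
───────────────────┨   [ ] index.ht
,id               ▲┃   [x] helpers.
06-25,1           █┃   [x] LICENSE 
01-02,2           ░┃   [ ] handler.
11-28,3           ░┃   [ ] .gitigno
09-14,4           ░┃━━━━━━━━━━━━━━━
11-23,5           ░┃               
11-04,6           ░┃               
12-27,7           ░┃               
━━━━━━━━━━━━━━━━━━━━━━━━━━━━┓      
ble                         ┃      
────────────────────────────┨      
ate      │Age│ID            ┃      
─────────┼───┼────          ┃      


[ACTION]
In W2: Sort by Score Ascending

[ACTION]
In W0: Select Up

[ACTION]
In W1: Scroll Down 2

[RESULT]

               ┃   [-] api/        
━━━━━━━━━━━━━━━━━━━┓ [ ] cache.json
wer                ┃ [-] lib/      
───────────────────┨   [ ] index.ht
01-02,2           ▲┃   [x] helpers.
11-28,3           ░┃   [x] LICENSE 
09-14,4           █┃   [ ] handler.
11-23,5           ░┃   [ ] .gitigno
11-04,6           ░┃━━━━━━━━━━━━━━━
12-27,7           ░┃               
09-06,8           ░┃               
05-09,9           ░┃               
━━━━━━━━━━━━━━━━━━━━━━━━━━━━┓      
ble                         ┃      
────────────────────────────┨      
ate      │Age│ID            ┃      
─────────┼───┼────          ┃      


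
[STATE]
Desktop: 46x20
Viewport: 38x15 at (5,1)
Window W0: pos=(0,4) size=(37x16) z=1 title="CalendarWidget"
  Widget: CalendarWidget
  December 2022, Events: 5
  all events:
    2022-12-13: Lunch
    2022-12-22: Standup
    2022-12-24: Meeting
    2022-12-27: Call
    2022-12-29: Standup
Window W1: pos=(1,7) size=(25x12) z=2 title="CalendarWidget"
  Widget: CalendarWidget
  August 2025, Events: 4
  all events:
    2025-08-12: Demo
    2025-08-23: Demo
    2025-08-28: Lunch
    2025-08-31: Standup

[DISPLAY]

                                      
                                      
                                      
━━━━━━━━━━━━━━━━━━━━━━━━━━━━━━━┓      
endarWidget                    ┃      
───────────────────────────────┨      
━━━━━━━━━━━━━━━━━━━━┓          ┃      
lendarWidget        ┃          ┃      
────────────────────┨          ┃      
   August 2025      ┃          ┃      
Tu We Th Fr Sa Su   ┃          ┃      
          1  2  3   ┃          ┃      
 5  6  7  8  9 10   ┃          ┃      
12* 13 14 15 16 17  ┃          ┃      
19 20 21 22 23* 24  ┃          ┃      


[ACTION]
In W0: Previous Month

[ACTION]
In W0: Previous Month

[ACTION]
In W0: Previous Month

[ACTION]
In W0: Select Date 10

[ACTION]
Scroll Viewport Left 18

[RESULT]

                                      
                                      
                                      
┏━━━━━━━━━━━━━━━━━━━━━━━━━━━━━━━━━━━┓ 
┃ CalendarWidget                    ┃ 
┠───────────────────────────────────┨ 
┃┏━━━━━━━━━━━━━━━━━━━━━━━┓          ┃ 
┃┃ CalendarWidget        ┃          ┃ 
┃┠───────────────────────┨          ┃ 
┃┃      August 2025      ┃          ┃ 
┃┃Mo Tu We Th Fr Sa Su   ┃          ┃ 
┃┃             1  2  3   ┃          ┃ 
┃┃ 4  5  6  7  8  9 10   ┃          ┃ 
┃┃11 12* 13 14 15 16 17  ┃          ┃ 
┃┃18 19 20 21 22 23* 24  ┃          ┃ 


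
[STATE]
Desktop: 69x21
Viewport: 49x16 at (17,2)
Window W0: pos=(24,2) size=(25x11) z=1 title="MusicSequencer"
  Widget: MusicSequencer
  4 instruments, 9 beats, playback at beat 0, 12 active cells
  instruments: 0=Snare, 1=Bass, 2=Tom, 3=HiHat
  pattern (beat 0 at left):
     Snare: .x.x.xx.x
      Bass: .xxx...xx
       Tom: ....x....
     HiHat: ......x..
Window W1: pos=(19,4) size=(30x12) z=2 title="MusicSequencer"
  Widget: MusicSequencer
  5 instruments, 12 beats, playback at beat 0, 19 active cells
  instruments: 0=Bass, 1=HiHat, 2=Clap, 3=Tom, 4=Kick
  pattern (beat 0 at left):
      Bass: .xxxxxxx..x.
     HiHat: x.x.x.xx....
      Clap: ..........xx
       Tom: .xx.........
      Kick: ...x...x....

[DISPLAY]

       ┏━━━━━━━━━━━━━━━━━━━━━━━┓                 
       ┃ MusicSequencer        ┃                 
  ┏━━━━━━━━━━━━━━━━━━━━━━━━━━━━┓                 
  ┃ MusicSequencer             ┃                 
  ┠────────────────────────────┨                 
  ┃      ▼12345678901          ┃                 
  ┃  Bass·███████··█·          ┃                 
  ┃ HiHat█·█·█·██····          ┃                 
  ┃  Clap··········██          ┃                 
  ┃   Tom·██·········          ┃                 
  ┃  Kick···█···█····          ┃                 
  ┃                            ┃                 
  ┃                            ┃                 
  ┗━━━━━━━━━━━━━━━━━━━━━━━━━━━━┛                 
                                                 
                                                 


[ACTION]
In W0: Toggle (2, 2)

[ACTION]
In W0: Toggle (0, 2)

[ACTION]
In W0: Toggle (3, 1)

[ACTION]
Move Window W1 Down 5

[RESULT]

       ┏━━━━━━━━━━━━━━━━━━━━━━━┓                 
       ┃ MusicSequencer        ┃                 
       ┠───────────────────────┨                 
       ┃      ▼12345678        ┃                 
       ┃ Snare·███·██·█        ┃                 
       ┃  Bass·███···██        ┃                 
       ┃   Tom··█·█····        ┃                 
  ┏━━━━━━━━━━━━━━━━━━━━━━━━━━━━┓                 
  ┃ MusicSequencer             ┃                 
  ┠────────────────────────────┨                 
  ┃      ▼12345678901          ┃                 
  ┃  Bass·███████··█·          ┃                 
  ┃ HiHat█·█·█·██····          ┃                 
  ┃  Clap··········██          ┃                 
  ┃   Tom·██·········          ┃                 
  ┃  Kick···█···█····          ┃                 


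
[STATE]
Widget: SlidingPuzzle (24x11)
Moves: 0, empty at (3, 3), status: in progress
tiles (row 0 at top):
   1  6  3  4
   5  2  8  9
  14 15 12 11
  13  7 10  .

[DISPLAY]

┌────┬────┬────┬────┐   
│  1 │  6 │  3 │  4 │   
├────┼────┼────┼────┤   
│  5 │  2 │  8 │  9 │   
├────┼────┼────┼────┤   
│ 14 │ 15 │ 12 │ 11 │   
├────┼────┼────┼────┤   
│ 13 │  7 │ 10 │    │   
└────┴────┴────┴────┘   
Moves: 0                
                        


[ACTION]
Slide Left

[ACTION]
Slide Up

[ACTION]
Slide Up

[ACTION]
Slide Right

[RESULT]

┌────┬────┬────┬────┐   
│  1 │  6 │  3 │  4 │   
├────┼────┼────┼────┤   
│  5 │  2 │  8 │  9 │   
├────┼────┼────┼────┤   
│ 14 │ 15 │ 12 │ 11 │   
├────┼────┼────┼────┤   
│ 13 │  7 │    │ 10 │   
└────┴────┴────┴────┘   
Moves: 1                
                        


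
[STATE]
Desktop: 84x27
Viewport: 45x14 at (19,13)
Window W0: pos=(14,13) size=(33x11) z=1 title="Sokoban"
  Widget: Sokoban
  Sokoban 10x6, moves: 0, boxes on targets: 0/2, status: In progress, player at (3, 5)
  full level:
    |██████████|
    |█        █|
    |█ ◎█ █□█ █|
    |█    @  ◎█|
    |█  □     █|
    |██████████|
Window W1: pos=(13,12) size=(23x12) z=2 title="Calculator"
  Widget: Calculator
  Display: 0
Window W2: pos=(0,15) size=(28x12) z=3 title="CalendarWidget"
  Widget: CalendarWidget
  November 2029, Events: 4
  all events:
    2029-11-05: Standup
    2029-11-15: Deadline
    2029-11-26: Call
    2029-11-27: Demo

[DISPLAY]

ulator          ┃━━━━━━━━━━┓                 
────────────────┨          ┃                 
━━━━━━━━┓      0┃──────────┨                 
        ┃──┐    ┃          ┃                 
────────┨÷ │    ┃          ┃                 
9       ┃──┤    ┃          ┃                 
Su      ┃× │    ┃          ┃                 
 4      ┃──┤    ┃          ┃                 
 11     ┃- │    ┃          ┃                 
 18     ┃──┘    ┃          ┃                 
25      ┃━━━━━━━┛━━━━━━━━━━┛                 
        ┃                                    
        ┃                                    
━━━━━━━━┛                                    


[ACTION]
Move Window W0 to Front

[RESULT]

━━━━━━━━━━━━━━━━━━━━━━━━━━━┓                 
oban                       ┃                 
───────────────────────────┨                 
██████                     ┃                 
     █                     ┃                 
 █□█ █                     ┃                 
 @  ◎█                     ┃                 
     █                     ┃                 
██████                     ┃                 
s: 0  0/2                  ┃                 
━━━━━━━━━━━━━━━━━━━━━━━━━━━┛                 
        ┃                                    
        ┃                                    
━━━━━━━━┛                                    


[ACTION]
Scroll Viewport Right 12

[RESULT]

━━━━━━━━━━━━━━━┓                             
               ┃                             
───────────────┨                             
               ┃                             
               ┃                             
               ┃                             
               ┃                             
               ┃                             
               ┃                             
               ┃                             
━━━━━━━━━━━━━━━┛                             
                                             
                                             
                                             


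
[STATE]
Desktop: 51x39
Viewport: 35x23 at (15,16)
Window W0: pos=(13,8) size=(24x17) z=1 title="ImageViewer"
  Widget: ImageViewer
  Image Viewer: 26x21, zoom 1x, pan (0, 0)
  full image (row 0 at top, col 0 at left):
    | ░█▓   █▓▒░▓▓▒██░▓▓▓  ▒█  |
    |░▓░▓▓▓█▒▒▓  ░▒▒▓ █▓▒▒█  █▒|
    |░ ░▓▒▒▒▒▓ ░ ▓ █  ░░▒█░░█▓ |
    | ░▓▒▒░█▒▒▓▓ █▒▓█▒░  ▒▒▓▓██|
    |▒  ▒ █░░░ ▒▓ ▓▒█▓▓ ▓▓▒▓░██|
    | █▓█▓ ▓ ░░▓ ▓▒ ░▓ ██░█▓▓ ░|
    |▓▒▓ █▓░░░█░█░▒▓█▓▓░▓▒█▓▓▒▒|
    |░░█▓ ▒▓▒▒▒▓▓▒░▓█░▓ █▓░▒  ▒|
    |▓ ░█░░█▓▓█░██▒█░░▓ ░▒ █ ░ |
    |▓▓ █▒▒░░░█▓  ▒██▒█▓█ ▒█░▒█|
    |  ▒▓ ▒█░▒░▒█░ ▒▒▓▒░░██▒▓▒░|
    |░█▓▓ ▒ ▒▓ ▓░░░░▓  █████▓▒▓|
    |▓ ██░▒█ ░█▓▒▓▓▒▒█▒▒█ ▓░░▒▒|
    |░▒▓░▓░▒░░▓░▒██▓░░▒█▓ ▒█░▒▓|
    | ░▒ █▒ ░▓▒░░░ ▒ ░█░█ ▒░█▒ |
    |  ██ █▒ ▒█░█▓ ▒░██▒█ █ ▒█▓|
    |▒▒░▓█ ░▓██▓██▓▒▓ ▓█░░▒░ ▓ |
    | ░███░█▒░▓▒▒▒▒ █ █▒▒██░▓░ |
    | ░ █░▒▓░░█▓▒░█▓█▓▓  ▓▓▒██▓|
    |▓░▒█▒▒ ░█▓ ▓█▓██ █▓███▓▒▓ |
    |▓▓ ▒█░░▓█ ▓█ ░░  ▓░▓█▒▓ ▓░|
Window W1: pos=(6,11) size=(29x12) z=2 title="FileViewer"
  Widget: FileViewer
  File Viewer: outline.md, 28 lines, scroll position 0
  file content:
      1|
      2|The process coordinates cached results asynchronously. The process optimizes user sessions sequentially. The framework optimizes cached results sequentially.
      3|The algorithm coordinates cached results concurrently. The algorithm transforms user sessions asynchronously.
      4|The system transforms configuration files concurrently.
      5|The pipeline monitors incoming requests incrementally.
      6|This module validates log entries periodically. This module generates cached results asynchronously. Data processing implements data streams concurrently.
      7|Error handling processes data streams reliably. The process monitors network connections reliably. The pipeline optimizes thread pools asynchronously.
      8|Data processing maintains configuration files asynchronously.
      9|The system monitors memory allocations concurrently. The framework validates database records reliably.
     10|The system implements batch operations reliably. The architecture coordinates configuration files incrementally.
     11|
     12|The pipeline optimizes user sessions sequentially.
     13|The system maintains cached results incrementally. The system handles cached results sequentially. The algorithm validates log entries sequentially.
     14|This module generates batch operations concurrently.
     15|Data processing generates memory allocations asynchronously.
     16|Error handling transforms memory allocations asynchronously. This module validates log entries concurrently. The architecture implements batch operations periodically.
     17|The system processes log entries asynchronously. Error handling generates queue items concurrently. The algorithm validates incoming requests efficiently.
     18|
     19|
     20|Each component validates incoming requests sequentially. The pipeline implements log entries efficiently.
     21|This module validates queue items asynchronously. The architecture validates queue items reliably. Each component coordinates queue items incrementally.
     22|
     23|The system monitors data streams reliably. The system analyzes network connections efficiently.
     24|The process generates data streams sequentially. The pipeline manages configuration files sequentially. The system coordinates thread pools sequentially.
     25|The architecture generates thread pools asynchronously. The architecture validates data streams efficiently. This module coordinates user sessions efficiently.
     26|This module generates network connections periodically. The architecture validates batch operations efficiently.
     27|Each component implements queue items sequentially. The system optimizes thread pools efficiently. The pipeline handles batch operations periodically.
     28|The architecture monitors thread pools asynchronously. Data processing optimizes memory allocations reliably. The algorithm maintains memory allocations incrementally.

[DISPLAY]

rithm coordinates ░┃█┃             
em transforms conf░┃█┃             
line monitors inco░┃░┃             
ule validates log ░┃ ┃             
ndling processes d░┃▒┃             
cessing maintains ▼┃█┃             
━━━━━━━━━━━━━━━━━━━┛█┃             
 ██░▒█ ░█▓▒▓▓▒▒█▒▒█ ▓┃             
━━━━━━━━━━━━━━━━━━━━━┛             
                                   
                                   
                                   
                                   
                                   
                                   
                                   
                                   
                                   
                                   
                                   
                                   
                                   
                                   


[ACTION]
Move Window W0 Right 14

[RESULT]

rithm coordinates ░┃ ░░▓ ▓▒ ░▓ ██░█
em transforms conf░┃░░█░█░▒▓█▓▓░▓▒█
line monitors inco░┃▒▒▒▓▓▒░▓█░▓ █▓░
ule validates log ░┃▓▓█░██▒█░░▓ ░▒ 
ndling processes d░┃░░█▓  ▒██▒█▓█ ▒
cessing maintains ▼┃░▒░▒█░ ▒▒▓▒░░██
━━━━━━━━━━━━━━━━━━━┛▒▓ ▓░░░░▓  ████
            ┃▓ ██░▒█ ░█▓▒▓▓▒▒█▒▒█ ▓
            ┗━━━━━━━━━━━━━━━━━━━━━━
                                   
                                   
                                   
                                   
                                   
                                   
                                   
                                   
                                   
                                   
                                   
                                   
                                   
                                   


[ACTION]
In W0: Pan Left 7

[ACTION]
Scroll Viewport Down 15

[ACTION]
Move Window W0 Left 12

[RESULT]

rithm coordinates ░┃█░█┃           
em transforms conf░┃▓▒█┃           
line monitors inco░┃█▓░┃           
ule validates log ░┃░▒ ┃           
ndling processes d░┃█ ▒┃           
cessing maintains ▼┃░██┃           
━━━━━━━━━━━━━━━━━━━┛███┃           
┃▓ ██░▒█ ░█▓▒▓▓▒▒█▒▒█ ▓┃           
┗━━━━━━━━━━━━━━━━━━━━━━┛           
                                   
                                   
                                   
                                   
                                   
                                   
                                   
                                   
                                   
                                   
                                   
                                   
                                   
                                   
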